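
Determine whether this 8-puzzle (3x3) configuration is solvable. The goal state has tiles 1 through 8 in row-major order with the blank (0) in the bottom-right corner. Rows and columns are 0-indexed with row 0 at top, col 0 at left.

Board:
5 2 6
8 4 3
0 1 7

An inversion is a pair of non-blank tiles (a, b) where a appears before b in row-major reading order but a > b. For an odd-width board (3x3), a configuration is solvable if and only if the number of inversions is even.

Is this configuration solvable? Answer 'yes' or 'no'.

Inversions (pairs i<j in row-major order where tile[i] > tile[j] > 0): 15
15 is odd, so the puzzle is not solvable.

Answer: no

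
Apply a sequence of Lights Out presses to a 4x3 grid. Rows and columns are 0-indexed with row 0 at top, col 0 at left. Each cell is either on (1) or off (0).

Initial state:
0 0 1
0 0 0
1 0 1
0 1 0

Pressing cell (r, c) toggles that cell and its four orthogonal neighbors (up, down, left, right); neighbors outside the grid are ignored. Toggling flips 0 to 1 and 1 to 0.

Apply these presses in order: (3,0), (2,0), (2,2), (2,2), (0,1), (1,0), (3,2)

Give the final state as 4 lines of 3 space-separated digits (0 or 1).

After press 1 at (3,0):
0 0 1
0 0 0
0 0 1
1 0 0

After press 2 at (2,0):
0 0 1
1 0 0
1 1 1
0 0 0

After press 3 at (2,2):
0 0 1
1 0 1
1 0 0
0 0 1

After press 4 at (2,2):
0 0 1
1 0 0
1 1 1
0 0 0

After press 5 at (0,1):
1 1 0
1 1 0
1 1 1
0 0 0

After press 6 at (1,0):
0 1 0
0 0 0
0 1 1
0 0 0

After press 7 at (3,2):
0 1 0
0 0 0
0 1 0
0 1 1

Answer: 0 1 0
0 0 0
0 1 0
0 1 1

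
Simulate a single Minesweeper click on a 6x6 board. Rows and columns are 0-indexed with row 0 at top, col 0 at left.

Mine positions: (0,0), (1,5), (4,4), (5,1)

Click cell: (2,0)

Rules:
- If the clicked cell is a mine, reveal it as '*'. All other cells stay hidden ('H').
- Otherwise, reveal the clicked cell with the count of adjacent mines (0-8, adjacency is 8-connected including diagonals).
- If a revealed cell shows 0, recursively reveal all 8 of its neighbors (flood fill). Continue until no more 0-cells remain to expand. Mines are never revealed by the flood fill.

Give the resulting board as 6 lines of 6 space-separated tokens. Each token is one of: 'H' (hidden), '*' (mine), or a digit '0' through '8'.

H 1 0 0 1 H
1 1 0 0 1 H
0 0 0 0 1 H
0 0 0 1 1 H
1 1 1 1 H H
H H H H H H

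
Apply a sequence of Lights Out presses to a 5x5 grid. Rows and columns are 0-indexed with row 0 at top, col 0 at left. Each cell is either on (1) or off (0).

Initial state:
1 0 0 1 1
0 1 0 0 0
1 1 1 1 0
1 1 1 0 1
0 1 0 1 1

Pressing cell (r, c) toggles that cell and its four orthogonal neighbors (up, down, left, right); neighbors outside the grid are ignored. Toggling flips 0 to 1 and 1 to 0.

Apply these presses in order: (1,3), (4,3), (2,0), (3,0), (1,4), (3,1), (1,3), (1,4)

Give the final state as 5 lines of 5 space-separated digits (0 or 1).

After press 1 at (1,3):
1 0 0 0 1
0 1 1 1 1
1 1 1 0 0
1 1 1 0 1
0 1 0 1 1

After press 2 at (4,3):
1 0 0 0 1
0 1 1 1 1
1 1 1 0 0
1 1 1 1 1
0 1 1 0 0

After press 3 at (2,0):
1 0 0 0 1
1 1 1 1 1
0 0 1 0 0
0 1 1 1 1
0 1 1 0 0

After press 4 at (3,0):
1 0 0 0 1
1 1 1 1 1
1 0 1 0 0
1 0 1 1 1
1 1 1 0 0

After press 5 at (1,4):
1 0 0 0 0
1 1 1 0 0
1 0 1 0 1
1 0 1 1 1
1 1 1 0 0

After press 6 at (3,1):
1 0 0 0 0
1 1 1 0 0
1 1 1 0 1
0 1 0 1 1
1 0 1 0 0

After press 7 at (1,3):
1 0 0 1 0
1 1 0 1 1
1 1 1 1 1
0 1 0 1 1
1 0 1 0 0

After press 8 at (1,4):
1 0 0 1 1
1 1 0 0 0
1 1 1 1 0
0 1 0 1 1
1 0 1 0 0

Answer: 1 0 0 1 1
1 1 0 0 0
1 1 1 1 0
0 1 0 1 1
1 0 1 0 0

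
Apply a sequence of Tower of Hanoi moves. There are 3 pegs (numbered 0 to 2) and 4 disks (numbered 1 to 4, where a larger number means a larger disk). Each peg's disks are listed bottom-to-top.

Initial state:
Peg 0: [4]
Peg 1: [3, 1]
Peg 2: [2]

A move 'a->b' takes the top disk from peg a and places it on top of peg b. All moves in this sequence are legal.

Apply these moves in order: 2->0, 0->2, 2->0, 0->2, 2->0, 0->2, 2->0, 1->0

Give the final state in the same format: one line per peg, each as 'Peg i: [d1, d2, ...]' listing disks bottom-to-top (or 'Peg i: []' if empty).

Answer: Peg 0: [4, 2, 1]
Peg 1: [3]
Peg 2: []

Derivation:
After move 1 (2->0):
Peg 0: [4, 2]
Peg 1: [3, 1]
Peg 2: []

After move 2 (0->2):
Peg 0: [4]
Peg 1: [3, 1]
Peg 2: [2]

After move 3 (2->0):
Peg 0: [4, 2]
Peg 1: [3, 1]
Peg 2: []

After move 4 (0->2):
Peg 0: [4]
Peg 1: [3, 1]
Peg 2: [2]

After move 5 (2->0):
Peg 0: [4, 2]
Peg 1: [3, 1]
Peg 2: []

After move 6 (0->2):
Peg 0: [4]
Peg 1: [3, 1]
Peg 2: [2]

After move 7 (2->0):
Peg 0: [4, 2]
Peg 1: [3, 1]
Peg 2: []

After move 8 (1->0):
Peg 0: [4, 2, 1]
Peg 1: [3]
Peg 2: []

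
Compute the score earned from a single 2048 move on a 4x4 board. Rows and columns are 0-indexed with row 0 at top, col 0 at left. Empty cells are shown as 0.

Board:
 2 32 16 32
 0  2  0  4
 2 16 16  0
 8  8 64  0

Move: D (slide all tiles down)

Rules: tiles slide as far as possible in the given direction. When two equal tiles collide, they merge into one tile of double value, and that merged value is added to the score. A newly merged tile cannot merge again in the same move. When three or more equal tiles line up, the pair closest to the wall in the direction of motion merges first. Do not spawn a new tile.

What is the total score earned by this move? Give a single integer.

Answer: 36

Derivation:
Slide down:
col 0: [2, 0, 2, 8] -> [0, 0, 4, 8]  score +4 (running 4)
col 1: [32, 2, 16, 8] -> [32, 2, 16, 8]  score +0 (running 4)
col 2: [16, 0, 16, 64] -> [0, 0, 32, 64]  score +32 (running 36)
col 3: [32, 4, 0, 0] -> [0, 0, 32, 4]  score +0 (running 36)
Board after move:
 0 32  0  0
 0  2  0  0
 4 16 32 32
 8  8 64  4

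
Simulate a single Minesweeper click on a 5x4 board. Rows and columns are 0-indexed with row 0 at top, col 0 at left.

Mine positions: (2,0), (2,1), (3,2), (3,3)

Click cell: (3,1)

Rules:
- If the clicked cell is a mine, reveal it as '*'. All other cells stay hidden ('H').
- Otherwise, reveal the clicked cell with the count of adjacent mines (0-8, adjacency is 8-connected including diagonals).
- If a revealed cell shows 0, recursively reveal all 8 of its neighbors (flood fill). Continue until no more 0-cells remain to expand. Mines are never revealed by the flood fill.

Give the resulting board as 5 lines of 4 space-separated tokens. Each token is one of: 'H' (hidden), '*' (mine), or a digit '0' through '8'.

H H H H
H H H H
H H H H
H 3 H H
H H H H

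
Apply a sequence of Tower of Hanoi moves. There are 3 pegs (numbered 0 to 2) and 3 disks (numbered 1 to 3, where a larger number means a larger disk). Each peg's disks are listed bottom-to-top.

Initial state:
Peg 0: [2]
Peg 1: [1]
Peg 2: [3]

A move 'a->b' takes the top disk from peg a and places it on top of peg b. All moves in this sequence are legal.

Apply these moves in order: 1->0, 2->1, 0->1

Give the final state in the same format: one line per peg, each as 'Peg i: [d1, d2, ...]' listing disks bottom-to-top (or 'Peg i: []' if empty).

Answer: Peg 0: [2]
Peg 1: [3, 1]
Peg 2: []

Derivation:
After move 1 (1->0):
Peg 0: [2, 1]
Peg 1: []
Peg 2: [3]

After move 2 (2->1):
Peg 0: [2, 1]
Peg 1: [3]
Peg 2: []

After move 3 (0->1):
Peg 0: [2]
Peg 1: [3, 1]
Peg 2: []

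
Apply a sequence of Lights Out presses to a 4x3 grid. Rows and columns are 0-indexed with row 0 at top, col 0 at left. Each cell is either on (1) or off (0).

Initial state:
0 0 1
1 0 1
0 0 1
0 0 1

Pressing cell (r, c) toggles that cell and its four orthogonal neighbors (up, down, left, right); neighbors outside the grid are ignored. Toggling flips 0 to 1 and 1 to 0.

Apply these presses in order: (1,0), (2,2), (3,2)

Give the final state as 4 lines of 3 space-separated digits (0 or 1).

After press 1 at (1,0):
1 0 1
0 1 1
1 0 1
0 0 1

After press 2 at (2,2):
1 0 1
0 1 0
1 1 0
0 0 0

After press 3 at (3,2):
1 0 1
0 1 0
1 1 1
0 1 1

Answer: 1 0 1
0 1 0
1 1 1
0 1 1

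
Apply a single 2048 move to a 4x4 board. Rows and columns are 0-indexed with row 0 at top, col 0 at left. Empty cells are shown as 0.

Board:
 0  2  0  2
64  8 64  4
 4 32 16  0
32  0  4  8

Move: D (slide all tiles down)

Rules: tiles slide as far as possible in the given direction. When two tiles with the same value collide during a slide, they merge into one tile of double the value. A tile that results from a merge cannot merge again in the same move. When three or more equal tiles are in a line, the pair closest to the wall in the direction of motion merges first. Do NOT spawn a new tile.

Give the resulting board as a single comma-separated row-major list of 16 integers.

Answer: 0, 0, 0, 0, 64, 2, 64, 2, 4, 8, 16, 4, 32, 32, 4, 8

Derivation:
Slide down:
col 0: [0, 64, 4, 32] -> [0, 64, 4, 32]
col 1: [2, 8, 32, 0] -> [0, 2, 8, 32]
col 2: [0, 64, 16, 4] -> [0, 64, 16, 4]
col 3: [2, 4, 0, 8] -> [0, 2, 4, 8]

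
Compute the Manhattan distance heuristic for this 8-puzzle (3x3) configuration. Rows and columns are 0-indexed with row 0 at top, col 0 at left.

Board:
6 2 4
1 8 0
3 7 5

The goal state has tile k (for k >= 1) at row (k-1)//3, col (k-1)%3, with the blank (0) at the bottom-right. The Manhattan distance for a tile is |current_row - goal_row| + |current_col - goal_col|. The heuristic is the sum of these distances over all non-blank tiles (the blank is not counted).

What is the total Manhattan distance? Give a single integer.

Answer: 15

Derivation:
Tile 6: at (0,0), goal (1,2), distance |0-1|+|0-2| = 3
Tile 2: at (0,1), goal (0,1), distance |0-0|+|1-1| = 0
Tile 4: at (0,2), goal (1,0), distance |0-1|+|2-0| = 3
Tile 1: at (1,0), goal (0,0), distance |1-0|+|0-0| = 1
Tile 8: at (1,1), goal (2,1), distance |1-2|+|1-1| = 1
Tile 3: at (2,0), goal (0,2), distance |2-0|+|0-2| = 4
Tile 7: at (2,1), goal (2,0), distance |2-2|+|1-0| = 1
Tile 5: at (2,2), goal (1,1), distance |2-1|+|2-1| = 2
Sum: 3 + 0 + 3 + 1 + 1 + 4 + 1 + 2 = 15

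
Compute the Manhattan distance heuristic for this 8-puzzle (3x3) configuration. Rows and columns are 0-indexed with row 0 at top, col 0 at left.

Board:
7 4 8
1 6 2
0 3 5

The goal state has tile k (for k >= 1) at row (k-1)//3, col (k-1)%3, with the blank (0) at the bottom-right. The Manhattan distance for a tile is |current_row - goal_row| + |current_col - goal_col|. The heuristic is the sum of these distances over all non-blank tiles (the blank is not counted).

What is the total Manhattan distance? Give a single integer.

Tile 7: at (0,0), goal (2,0), distance |0-2|+|0-0| = 2
Tile 4: at (0,1), goal (1,0), distance |0-1|+|1-0| = 2
Tile 8: at (0,2), goal (2,1), distance |0-2|+|2-1| = 3
Tile 1: at (1,0), goal (0,0), distance |1-0|+|0-0| = 1
Tile 6: at (1,1), goal (1,2), distance |1-1|+|1-2| = 1
Tile 2: at (1,2), goal (0,1), distance |1-0|+|2-1| = 2
Tile 3: at (2,1), goal (0,2), distance |2-0|+|1-2| = 3
Tile 5: at (2,2), goal (1,1), distance |2-1|+|2-1| = 2
Sum: 2 + 2 + 3 + 1 + 1 + 2 + 3 + 2 = 16

Answer: 16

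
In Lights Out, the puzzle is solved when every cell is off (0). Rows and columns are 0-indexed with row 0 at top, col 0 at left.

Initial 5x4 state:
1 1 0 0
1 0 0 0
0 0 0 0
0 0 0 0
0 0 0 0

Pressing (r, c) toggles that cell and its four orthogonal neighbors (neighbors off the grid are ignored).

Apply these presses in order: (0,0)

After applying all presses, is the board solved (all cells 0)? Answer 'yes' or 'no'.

Answer: yes

Derivation:
After press 1 at (0,0):
0 0 0 0
0 0 0 0
0 0 0 0
0 0 0 0
0 0 0 0

Lights still on: 0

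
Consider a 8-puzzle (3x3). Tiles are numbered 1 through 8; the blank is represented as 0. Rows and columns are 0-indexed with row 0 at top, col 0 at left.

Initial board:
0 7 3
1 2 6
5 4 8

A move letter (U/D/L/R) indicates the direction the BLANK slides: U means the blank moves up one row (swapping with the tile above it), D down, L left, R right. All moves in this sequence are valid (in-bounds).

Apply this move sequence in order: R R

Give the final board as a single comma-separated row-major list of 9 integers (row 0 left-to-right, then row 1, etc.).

After move 1 (R):
7 0 3
1 2 6
5 4 8

After move 2 (R):
7 3 0
1 2 6
5 4 8

Answer: 7, 3, 0, 1, 2, 6, 5, 4, 8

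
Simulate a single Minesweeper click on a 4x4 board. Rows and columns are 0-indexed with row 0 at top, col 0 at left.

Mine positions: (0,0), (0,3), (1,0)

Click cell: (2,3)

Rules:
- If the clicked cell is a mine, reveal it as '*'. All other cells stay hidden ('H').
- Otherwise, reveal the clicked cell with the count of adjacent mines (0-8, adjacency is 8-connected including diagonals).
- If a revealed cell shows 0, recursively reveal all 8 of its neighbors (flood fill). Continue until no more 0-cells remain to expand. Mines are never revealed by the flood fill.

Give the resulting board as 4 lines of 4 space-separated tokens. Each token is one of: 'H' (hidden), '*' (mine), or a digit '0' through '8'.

H H H H
H 2 1 1
1 1 0 0
0 0 0 0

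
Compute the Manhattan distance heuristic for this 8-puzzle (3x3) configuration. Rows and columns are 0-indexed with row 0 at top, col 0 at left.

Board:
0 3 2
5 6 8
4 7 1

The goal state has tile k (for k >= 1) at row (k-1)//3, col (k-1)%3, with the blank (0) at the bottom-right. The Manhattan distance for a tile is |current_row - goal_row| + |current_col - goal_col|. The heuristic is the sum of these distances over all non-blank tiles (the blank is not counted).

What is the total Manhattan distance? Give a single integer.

Answer: 12

Derivation:
Tile 3: at (0,1), goal (0,2), distance |0-0|+|1-2| = 1
Tile 2: at (0,2), goal (0,1), distance |0-0|+|2-1| = 1
Tile 5: at (1,0), goal (1,1), distance |1-1|+|0-1| = 1
Tile 6: at (1,1), goal (1,2), distance |1-1|+|1-2| = 1
Tile 8: at (1,2), goal (2,1), distance |1-2|+|2-1| = 2
Tile 4: at (2,0), goal (1,0), distance |2-1|+|0-0| = 1
Tile 7: at (2,1), goal (2,0), distance |2-2|+|1-0| = 1
Tile 1: at (2,2), goal (0,0), distance |2-0|+|2-0| = 4
Sum: 1 + 1 + 1 + 1 + 2 + 1 + 1 + 4 = 12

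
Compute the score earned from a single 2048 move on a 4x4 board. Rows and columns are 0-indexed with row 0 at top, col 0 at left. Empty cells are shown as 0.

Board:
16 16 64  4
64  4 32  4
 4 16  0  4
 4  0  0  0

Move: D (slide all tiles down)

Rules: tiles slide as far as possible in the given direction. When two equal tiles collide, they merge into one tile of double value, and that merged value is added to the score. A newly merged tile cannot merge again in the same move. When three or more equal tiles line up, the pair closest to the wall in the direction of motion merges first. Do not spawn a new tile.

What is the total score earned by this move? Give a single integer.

Slide down:
col 0: [16, 64, 4, 4] -> [0, 16, 64, 8]  score +8 (running 8)
col 1: [16, 4, 16, 0] -> [0, 16, 4, 16]  score +0 (running 8)
col 2: [64, 32, 0, 0] -> [0, 0, 64, 32]  score +0 (running 8)
col 3: [4, 4, 4, 0] -> [0, 0, 4, 8]  score +8 (running 16)
Board after move:
 0  0  0  0
16 16  0  0
64  4 64  4
 8 16 32  8

Answer: 16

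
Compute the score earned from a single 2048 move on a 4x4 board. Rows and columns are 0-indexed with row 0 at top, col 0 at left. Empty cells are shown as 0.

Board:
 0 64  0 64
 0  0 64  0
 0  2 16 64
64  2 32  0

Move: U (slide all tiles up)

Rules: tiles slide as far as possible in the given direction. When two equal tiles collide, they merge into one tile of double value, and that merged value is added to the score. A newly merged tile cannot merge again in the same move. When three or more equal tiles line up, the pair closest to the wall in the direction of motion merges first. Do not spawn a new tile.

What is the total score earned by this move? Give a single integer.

Slide up:
col 0: [0, 0, 0, 64] -> [64, 0, 0, 0]  score +0 (running 0)
col 1: [64, 0, 2, 2] -> [64, 4, 0, 0]  score +4 (running 4)
col 2: [0, 64, 16, 32] -> [64, 16, 32, 0]  score +0 (running 4)
col 3: [64, 0, 64, 0] -> [128, 0, 0, 0]  score +128 (running 132)
Board after move:
 64  64  64 128
  0   4  16   0
  0   0  32   0
  0   0   0   0

Answer: 132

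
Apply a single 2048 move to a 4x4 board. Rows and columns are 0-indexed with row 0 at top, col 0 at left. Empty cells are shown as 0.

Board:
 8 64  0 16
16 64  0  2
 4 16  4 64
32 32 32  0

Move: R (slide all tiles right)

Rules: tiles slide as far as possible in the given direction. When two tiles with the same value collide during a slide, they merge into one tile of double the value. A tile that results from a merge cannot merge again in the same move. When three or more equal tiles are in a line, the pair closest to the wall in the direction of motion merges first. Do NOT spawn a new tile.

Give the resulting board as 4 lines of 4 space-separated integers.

Answer:  0  8 64 16
 0 16 64  2
 4 16  4 64
 0  0 32 64

Derivation:
Slide right:
row 0: [8, 64, 0, 16] -> [0, 8, 64, 16]
row 1: [16, 64, 0, 2] -> [0, 16, 64, 2]
row 2: [4, 16, 4, 64] -> [4, 16, 4, 64]
row 3: [32, 32, 32, 0] -> [0, 0, 32, 64]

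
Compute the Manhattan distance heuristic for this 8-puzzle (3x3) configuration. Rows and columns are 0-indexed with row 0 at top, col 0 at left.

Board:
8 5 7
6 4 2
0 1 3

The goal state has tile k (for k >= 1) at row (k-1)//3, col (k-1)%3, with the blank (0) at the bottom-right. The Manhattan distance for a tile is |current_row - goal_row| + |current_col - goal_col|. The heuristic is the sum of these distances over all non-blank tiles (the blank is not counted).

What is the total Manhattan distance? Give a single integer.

Tile 8: at (0,0), goal (2,1), distance |0-2|+|0-1| = 3
Tile 5: at (0,1), goal (1,1), distance |0-1|+|1-1| = 1
Tile 7: at (0,2), goal (2,0), distance |0-2|+|2-0| = 4
Tile 6: at (1,0), goal (1,2), distance |1-1|+|0-2| = 2
Tile 4: at (1,1), goal (1,0), distance |1-1|+|1-0| = 1
Tile 2: at (1,2), goal (0,1), distance |1-0|+|2-1| = 2
Tile 1: at (2,1), goal (0,0), distance |2-0|+|1-0| = 3
Tile 3: at (2,2), goal (0,2), distance |2-0|+|2-2| = 2
Sum: 3 + 1 + 4 + 2 + 1 + 2 + 3 + 2 = 18

Answer: 18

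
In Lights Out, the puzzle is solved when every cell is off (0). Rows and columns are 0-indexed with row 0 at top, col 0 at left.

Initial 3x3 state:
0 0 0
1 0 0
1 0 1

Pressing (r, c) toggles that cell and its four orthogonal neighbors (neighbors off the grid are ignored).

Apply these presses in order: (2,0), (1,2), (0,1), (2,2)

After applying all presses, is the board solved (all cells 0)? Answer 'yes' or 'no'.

After press 1 at (2,0):
0 0 0
0 0 0
0 1 1

After press 2 at (1,2):
0 0 1
0 1 1
0 1 0

After press 3 at (0,1):
1 1 0
0 0 1
0 1 0

After press 4 at (2,2):
1 1 0
0 0 0
0 0 1

Lights still on: 3

Answer: no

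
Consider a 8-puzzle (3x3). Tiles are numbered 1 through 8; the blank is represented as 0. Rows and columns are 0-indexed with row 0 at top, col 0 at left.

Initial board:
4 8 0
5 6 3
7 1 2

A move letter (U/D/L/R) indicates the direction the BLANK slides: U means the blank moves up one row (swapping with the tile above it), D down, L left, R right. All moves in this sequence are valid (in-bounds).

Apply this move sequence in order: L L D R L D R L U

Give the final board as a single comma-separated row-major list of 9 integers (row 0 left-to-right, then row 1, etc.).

After move 1 (L):
4 0 8
5 6 3
7 1 2

After move 2 (L):
0 4 8
5 6 3
7 1 2

After move 3 (D):
5 4 8
0 6 3
7 1 2

After move 4 (R):
5 4 8
6 0 3
7 1 2

After move 5 (L):
5 4 8
0 6 3
7 1 2

After move 6 (D):
5 4 8
7 6 3
0 1 2

After move 7 (R):
5 4 8
7 6 3
1 0 2

After move 8 (L):
5 4 8
7 6 3
0 1 2

After move 9 (U):
5 4 8
0 6 3
7 1 2

Answer: 5, 4, 8, 0, 6, 3, 7, 1, 2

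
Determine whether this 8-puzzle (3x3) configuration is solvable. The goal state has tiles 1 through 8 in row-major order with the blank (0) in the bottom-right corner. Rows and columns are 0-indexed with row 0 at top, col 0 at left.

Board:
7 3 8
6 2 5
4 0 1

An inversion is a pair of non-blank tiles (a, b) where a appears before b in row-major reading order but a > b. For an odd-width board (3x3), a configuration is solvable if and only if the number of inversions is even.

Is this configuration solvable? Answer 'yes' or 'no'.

Inversions (pairs i<j in row-major order where tile[i] > tile[j] > 0): 21
21 is odd, so the puzzle is not solvable.

Answer: no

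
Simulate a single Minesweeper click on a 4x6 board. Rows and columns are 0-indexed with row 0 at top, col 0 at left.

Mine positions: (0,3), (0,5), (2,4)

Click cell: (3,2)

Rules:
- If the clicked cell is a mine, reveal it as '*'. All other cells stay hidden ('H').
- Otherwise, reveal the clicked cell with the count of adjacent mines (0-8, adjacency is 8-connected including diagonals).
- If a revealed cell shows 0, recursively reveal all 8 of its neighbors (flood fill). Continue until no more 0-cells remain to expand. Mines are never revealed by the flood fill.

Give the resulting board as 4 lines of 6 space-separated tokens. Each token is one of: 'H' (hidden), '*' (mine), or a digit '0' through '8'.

0 0 1 H H H
0 0 1 2 H H
0 0 0 1 H H
0 0 0 1 H H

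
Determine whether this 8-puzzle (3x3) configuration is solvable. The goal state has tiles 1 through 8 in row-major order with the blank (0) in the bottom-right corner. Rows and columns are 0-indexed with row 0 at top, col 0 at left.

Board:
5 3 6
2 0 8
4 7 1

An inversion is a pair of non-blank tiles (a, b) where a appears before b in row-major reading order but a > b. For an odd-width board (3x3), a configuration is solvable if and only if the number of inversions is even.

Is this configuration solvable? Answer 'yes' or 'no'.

Inversions (pairs i<j in row-major order where tile[i] > tile[j] > 0): 15
15 is odd, so the puzzle is not solvable.

Answer: no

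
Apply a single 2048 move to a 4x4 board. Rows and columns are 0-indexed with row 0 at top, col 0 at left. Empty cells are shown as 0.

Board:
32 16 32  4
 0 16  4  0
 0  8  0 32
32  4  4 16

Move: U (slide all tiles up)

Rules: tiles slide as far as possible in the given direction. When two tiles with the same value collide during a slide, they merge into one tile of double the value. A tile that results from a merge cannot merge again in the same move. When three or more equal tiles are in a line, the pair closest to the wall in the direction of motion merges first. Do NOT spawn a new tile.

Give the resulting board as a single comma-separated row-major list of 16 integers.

Answer: 64, 32, 32, 4, 0, 8, 8, 32, 0, 4, 0, 16, 0, 0, 0, 0

Derivation:
Slide up:
col 0: [32, 0, 0, 32] -> [64, 0, 0, 0]
col 1: [16, 16, 8, 4] -> [32, 8, 4, 0]
col 2: [32, 4, 0, 4] -> [32, 8, 0, 0]
col 3: [4, 0, 32, 16] -> [4, 32, 16, 0]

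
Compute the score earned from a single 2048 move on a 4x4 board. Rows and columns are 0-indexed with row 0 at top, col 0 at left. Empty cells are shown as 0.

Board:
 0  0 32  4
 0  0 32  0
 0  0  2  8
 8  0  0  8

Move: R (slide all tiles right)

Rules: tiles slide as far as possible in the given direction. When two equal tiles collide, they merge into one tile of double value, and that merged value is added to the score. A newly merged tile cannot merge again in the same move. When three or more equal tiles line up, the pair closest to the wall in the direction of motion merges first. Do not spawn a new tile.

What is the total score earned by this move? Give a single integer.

Slide right:
row 0: [0, 0, 32, 4] -> [0, 0, 32, 4]  score +0 (running 0)
row 1: [0, 0, 32, 0] -> [0, 0, 0, 32]  score +0 (running 0)
row 2: [0, 0, 2, 8] -> [0, 0, 2, 8]  score +0 (running 0)
row 3: [8, 0, 0, 8] -> [0, 0, 0, 16]  score +16 (running 16)
Board after move:
 0  0 32  4
 0  0  0 32
 0  0  2  8
 0  0  0 16

Answer: 16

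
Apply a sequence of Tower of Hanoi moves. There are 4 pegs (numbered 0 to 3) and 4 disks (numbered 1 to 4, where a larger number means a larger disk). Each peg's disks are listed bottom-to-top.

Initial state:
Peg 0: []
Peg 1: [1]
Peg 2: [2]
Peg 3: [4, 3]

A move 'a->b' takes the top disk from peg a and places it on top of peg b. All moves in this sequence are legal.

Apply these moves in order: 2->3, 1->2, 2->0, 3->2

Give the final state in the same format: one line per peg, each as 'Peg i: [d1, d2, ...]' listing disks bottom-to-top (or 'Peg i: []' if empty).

After move 1 (2->3):
Peg 0: []
Peg 1: [1]
Peg 2: []
Peg 3: [4, 3, 2]

After move 2 (1->2):
Peg 0: []
Peg 1: []
Peg 2: [1]
Peg 3: [4, 3, 2]

After move 3 (2->0):
Peg 0: [1]
Peg 1: []
Peg 2: []
Peg 3: [4, 3, 2]

After move 4 (3->2):
Peg 0: [1]
Peg 1: []
Peg 2: [2]
Peg 3: [4, 3]

Answer: Peg 0: [1]
Peg 1: []
Peg 2: [2]
Peg 3: [4, 3]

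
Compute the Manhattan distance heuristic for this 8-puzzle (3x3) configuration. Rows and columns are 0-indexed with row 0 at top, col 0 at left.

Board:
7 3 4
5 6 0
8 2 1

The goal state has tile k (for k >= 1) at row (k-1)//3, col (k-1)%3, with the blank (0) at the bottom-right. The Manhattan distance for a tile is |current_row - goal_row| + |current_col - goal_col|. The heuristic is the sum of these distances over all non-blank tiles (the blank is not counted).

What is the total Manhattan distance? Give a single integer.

Answer: 15

Derivation:
Tile 7: (0,0)->(2,0) = 2
Tile 3: (0,1)->(0,2) = 1
Tile 4: (0,2)->(1,0) = 3
Tile 5: (1,0)->(1,1) = 1
Tile 6: (1,1)->(1,2) = 1
Tile 8: (2,0)->(2,1) = 1
Tile 2: (2,1)->(0,1) = 2
Tile 1: (2,2)->(0,0) = 4
Sum: 2 + 1 + 3 + 1 + 1 + 1 + 2 + 4 = 15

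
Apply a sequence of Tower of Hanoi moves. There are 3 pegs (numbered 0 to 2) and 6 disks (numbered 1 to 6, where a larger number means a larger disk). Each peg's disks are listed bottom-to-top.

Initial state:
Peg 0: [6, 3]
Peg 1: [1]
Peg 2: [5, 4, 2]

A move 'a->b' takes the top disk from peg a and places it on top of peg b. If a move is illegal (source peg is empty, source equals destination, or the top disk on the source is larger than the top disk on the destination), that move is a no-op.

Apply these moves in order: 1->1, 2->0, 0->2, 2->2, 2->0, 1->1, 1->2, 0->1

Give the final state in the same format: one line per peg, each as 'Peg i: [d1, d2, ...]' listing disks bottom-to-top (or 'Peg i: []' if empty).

Answer: Peg 0: [6, 3]
Peg 1: [2]
Peg 2: [5, 4, 1]

Derivation:
After move 1 (1->1):
Peg 0: [6, 3]
Peg 1: [1]
Peg 2: [5, 4, 2]

After move 2 (2->0):
Peg 0: [6, 3, 2]
Peg 1: [1]
Peg 2: [5, 4]

After move 3 (0->2):
Peg 0: [6, 3]
Peg 1: [1]
Peg 2: [5, 4, 2]

After move 4 (2->2):
Peg 0: [6, 3]
Peg 1: [1]
Peg 2: [5, 4, 2]

After move 5 (2->0):
Peg 0: [6, 3, 2]
Peg 1: [1]
Peg 2: [5, 4]

After move 6 (1->1):
Peg 0: [6, 3, 2]
Peg 1: [1]
Peg 2: [5, 4]

After move 7 (1->2):
Peg 0: [6, 3, 2]
Peg 1: []
Peg 2: [5, 4, 1]

After move 8 (0->1):
Peg 0: [6, 3]
Peg 1: [2]
Peg 2: [5, 4, 1]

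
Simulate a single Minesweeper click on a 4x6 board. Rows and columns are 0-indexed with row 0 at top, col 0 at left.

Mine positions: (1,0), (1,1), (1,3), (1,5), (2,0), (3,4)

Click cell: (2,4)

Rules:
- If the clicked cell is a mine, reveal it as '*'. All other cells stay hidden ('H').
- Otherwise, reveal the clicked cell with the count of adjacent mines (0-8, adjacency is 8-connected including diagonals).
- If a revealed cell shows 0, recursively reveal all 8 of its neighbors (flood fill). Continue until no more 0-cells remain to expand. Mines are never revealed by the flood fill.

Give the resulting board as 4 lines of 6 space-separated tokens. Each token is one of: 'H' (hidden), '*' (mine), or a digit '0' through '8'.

H H H H H H
H H H H H H
H H H H 3 H
H H H H H H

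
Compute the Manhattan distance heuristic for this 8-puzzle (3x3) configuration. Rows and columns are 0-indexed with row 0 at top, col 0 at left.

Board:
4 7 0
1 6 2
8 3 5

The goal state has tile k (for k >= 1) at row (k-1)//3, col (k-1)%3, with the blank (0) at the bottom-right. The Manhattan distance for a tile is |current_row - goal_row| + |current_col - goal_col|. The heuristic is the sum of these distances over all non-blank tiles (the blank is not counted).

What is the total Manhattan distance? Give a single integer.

Answer: 14

Derivation:
Tile 4: at (0,0), goal (1,0), distance |0-1|+|0-0| = 1
Tile 7: at (0,1), goal (2,0), distance |0-2|+|1-0| = 3
Tile 1: at (1,0), goal (0,0), distance |1-0|+|0-0| = 1
Tile 6: at (1,1), goal (1,2), distance |1-1|+|1-2| = 1
Tile 2: at (1,2), goal (0,1), distance |1-0|+|2-1| = 2
Tile 8: at (2,0), goal (2,1), distance |2-2|+|0-1| = 1
Tile 3: at (2,1), goal (0,2), distance |2-0|+|1-2| = 3
Tile 5: at (2,2), goal (1,1), distance |2-1|+|2-1| = 2
Sum: 1 + 3 + 1 + 1 + 2 + 1 + 3 + 2 = 14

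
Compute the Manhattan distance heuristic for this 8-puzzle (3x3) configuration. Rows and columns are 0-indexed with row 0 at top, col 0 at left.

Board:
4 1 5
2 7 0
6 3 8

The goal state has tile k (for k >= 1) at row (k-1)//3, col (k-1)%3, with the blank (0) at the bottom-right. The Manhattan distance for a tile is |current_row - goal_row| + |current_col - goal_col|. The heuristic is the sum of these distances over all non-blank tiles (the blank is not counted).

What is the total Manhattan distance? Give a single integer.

Tile 4: (0,0)->(1,0) = 1
Tile 1: (0,1)->(0,0) = 1
Tile 5: (0,2)->(1,1) = 2
Tile 2: (1,0)->(0,1) = 2
Tile 7: (1,1)->(2,0) = 2
Tile 6: (2,0)->(1,2) = 3
Tile 3: (2,1)->(0,2) = 3
Tile 8: (2,2)->(2,1) = 1
Sum: 1 + 1 + 2 + 2 + 2 + 3 + 3 + 1 = 15

Answer: 15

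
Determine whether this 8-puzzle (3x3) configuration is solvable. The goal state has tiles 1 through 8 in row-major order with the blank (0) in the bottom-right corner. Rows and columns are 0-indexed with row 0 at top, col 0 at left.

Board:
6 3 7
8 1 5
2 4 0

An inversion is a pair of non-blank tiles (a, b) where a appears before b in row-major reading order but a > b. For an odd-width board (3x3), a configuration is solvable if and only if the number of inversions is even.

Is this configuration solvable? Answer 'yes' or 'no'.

Inversions (pairs i<j in row-major order where tile[i] > tile[j] > 0): 17
17 is odd, so the puzzle is not solvable.

Answer: no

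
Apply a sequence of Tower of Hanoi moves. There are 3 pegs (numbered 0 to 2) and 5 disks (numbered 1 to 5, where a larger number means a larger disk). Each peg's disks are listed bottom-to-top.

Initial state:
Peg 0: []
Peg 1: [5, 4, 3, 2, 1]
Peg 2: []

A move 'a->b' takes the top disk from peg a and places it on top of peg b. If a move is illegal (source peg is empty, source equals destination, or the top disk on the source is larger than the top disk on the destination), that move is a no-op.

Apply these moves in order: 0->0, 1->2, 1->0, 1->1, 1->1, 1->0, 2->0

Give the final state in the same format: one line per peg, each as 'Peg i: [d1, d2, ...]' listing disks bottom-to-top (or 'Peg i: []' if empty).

After move 1 (0->0):
Peg 0: []
Peg 1: [5, 4, 3, 2, 1]
Peg 2: []

After move 2 (1->2):
Peg 0: []
Peg 1: [5, 4, 3, 2]
Peg 2: [1]

After move 3 (1->0):
Peg 0: [2]
Peg 1: [5, 4, 3]
Peg 2: [1]

After move 4 (1->1):
Peg 0: [2]
Peg 1: [5, 4, 3]
Peg 2: [1]

After move 5 (1->1):
Peg 0: [2]
Peg 1: [5, 4, 3]
Peg 2: [1]

After move 6 (1->0):
Peg 0: [2]
Peg 1: [5, 4, 3]
Peg 2: [1]

After move 7 (2->0):
Peg 0: [2, 1]
Peg 1: [5, 4, 3]
Peg 2: []

Answer: Peg 0: [2, 1]
Peg 1: [5, 4, 3]
Peg 2: []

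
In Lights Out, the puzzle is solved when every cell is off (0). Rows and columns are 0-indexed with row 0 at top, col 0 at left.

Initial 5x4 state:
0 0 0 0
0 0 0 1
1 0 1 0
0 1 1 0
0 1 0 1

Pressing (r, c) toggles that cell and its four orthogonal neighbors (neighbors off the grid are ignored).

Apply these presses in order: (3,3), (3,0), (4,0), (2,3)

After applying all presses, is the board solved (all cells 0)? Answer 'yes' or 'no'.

After press 1 at (3,3):
0 0 0 0
0 0 0 1
1 0 1 1
0 1 0 1
0 1 0 0

After press 2 at (3,0):
0 0 0 0
0 0 0 1
0 0 1 1
1 0 0 1
1 1 0 0

After press 3 at (4,0):
0 0 0 0
0 0 0 1
0 0 1 1
0 0 0 1
0 0 0 0

After press 4 at (2,3):
0 0 0 0
0 0 0 0
0 0 0 0
0 0 0 0
0 0 0 0

Lights still on: 0

Answer: yes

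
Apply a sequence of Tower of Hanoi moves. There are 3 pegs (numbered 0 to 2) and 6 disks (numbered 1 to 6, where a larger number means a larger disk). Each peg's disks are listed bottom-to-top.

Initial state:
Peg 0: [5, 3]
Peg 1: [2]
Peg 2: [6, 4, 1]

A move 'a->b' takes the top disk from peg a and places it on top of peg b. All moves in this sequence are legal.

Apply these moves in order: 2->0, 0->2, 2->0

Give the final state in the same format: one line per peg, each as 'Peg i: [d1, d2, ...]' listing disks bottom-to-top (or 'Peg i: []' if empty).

Answer: Peg 0: [5, 3, 1]
Peg 1: [2]
Peg 2: [6, 4]

Derivation:
After move 1 (2->0):
Peg 0: [5, 3, 1]
Peg 1: [2]
Peg 2: [6, 4]

After move 2 (0->2):
Peg 0: [5, 3]
Peg 1: [2]
Peg 2: [6, 4, 1]

After move 3 (2->0):
Peg 0: [5, 3, 1]
Peg 1: [2]
Peg 2: [6, 4]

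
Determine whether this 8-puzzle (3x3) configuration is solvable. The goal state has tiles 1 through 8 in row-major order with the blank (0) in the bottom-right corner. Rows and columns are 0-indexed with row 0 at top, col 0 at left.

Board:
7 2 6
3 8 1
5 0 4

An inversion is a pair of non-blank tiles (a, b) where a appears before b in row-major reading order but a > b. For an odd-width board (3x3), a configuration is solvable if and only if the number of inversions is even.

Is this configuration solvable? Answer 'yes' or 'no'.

Answer: yes

Derivation:
Inversions (pairs i<j in row-major order where tile[i] > tile[j] > 0): 16
16 is even, so the puzzle is solvable.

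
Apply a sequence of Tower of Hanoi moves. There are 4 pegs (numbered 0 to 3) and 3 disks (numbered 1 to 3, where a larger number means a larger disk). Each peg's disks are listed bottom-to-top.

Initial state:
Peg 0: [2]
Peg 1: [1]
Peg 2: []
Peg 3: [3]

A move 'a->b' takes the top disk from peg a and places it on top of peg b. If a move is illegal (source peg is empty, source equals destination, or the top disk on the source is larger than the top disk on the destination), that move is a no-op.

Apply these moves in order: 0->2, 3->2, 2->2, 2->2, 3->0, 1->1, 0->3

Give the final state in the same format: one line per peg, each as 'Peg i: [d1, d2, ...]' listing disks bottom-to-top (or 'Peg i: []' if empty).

Answer: Peg 0: []
Peg 1: [1]
Peg 2: [2]
Peg 3: [3]

Derivation:
After move 1 (0->2):
Peg 0: []
Peg 1: [1]
Peg 2: [2]
Peg 3: [3]

After move 2 (3->2):
Peg 0: []
Peg 1: [1]
Peg 2: [2]
Peg 3: [3]

After move 3 (2->2):
Peg 0: []
Peg 1: [1]
Peg 2: [2]
Peg 3: [3]

After move 4 (2->2):
Peg 0: []
Peg 1: [1]
Peg 2: [2]
Peg 3: [3]

After move 5 (3->0):
Peg 0: [3]
Peg 1: [1]
Peg 2: [2]
Peg 3: []

After move 6 (1->1):
Peg 0: [3]
Peg 1: [1]
Peg 2: [2]
Peg 3: []

After move 7 (0->3):
Peg 0: []
Peg 1: [1]
Peg 2: [2]
Peg 3: [3]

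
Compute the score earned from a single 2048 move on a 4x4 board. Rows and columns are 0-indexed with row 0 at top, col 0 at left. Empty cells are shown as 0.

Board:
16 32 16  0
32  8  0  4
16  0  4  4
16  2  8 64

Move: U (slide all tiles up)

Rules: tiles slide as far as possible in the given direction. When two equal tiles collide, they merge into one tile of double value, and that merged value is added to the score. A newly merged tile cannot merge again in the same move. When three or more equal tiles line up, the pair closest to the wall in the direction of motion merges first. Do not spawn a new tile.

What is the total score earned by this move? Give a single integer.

Slide up:
col 0: [16, 32, 16, 16] -> [16, 32, 32, 0]  score +32 (running 32)
col 1: [32, 8, 0, 2] -> [32, 8, 2, 0]  score +0 (running 32)
col 2: [16, 0, 4, 8] -> [16, 4, 8, 0]  score +0 (running 32)
col 3: [0, 4, 4, 64] -> [8, 64, 0, 0]  score +8 (running 40)
Board after move:
16 32 16  8
32  8  4 64
32  2  8  0
 0  0  0  0

Answer: 40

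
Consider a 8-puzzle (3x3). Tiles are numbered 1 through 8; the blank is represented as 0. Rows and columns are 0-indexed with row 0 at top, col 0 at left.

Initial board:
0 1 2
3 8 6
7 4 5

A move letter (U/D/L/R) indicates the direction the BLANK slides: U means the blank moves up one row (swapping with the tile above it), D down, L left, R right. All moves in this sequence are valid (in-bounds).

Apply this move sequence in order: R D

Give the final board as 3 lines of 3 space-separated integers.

After move 1 (R):
1 0 2
3 8 6
7 4 5

After move 2 (D):
1 8 2
3 0 6
7 4 5

Answer: 1 8 2
3 0 6
7 4 5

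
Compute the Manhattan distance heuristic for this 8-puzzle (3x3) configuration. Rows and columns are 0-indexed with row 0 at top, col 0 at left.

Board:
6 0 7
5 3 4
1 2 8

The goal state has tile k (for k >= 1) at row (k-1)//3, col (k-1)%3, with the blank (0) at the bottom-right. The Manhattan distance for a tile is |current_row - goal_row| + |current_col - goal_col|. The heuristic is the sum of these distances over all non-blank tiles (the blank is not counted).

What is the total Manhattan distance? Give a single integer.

Tile 6: at (0,0), goal (1,2), distance |0-1|+|0-2| = 3
Tile 7: at (0,2), goal (2,0), distance |0-2|+|2-0| = 4
Tile 5: at (1,0), goal (1,1), distance |1-1|+|0-1| = 1
Tile 3: at (1,1), goal (0,2), distance |1-0|+|1-2| = 2
Tile 4: at (1,2), goal (1,0), distance |1-1|+|2-0| = 2
Tile 1: at (2,0), goal (0,0), distance |2-0|+|0-0| = 2
Tile 2: at (2,1), goal (0,1), distance |2-0|+|1-1| = 2
Tile 8: at (2,2), goal (2,1), distance |2-2|+|2-1| = 1
Sum: 3 + 4 + 1 + 2 + 2 + 2 + 2 + 1 = 17

Answer: 17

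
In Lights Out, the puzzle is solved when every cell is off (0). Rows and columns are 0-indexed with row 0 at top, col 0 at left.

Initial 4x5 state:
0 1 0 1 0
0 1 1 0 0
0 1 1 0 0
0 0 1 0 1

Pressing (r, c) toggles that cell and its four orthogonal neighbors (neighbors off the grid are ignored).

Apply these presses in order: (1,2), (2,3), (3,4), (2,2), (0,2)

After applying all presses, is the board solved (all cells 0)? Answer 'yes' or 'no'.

Answer: yes

Derivation:
After press 1 at (1,2):
0 1 1 1 0
0 0 0 1 0
0 1 0 0 0
0 0 1 0 1

After press 2 at (2,3):
0 1 1 1 0
0 0 0 0 0
0 1 1 1 1
0 0 1 1 1

After press 3 at (3,4):
0 1 1 1 0
0 0 0 0 0
0 1 1 1 0
0 0 1 0 0

After press 4 at (2,2):
0 1 1 1 0
0 0 1 0 0
0 0 0 0 0
0 0 0 0 0

After press 5 at (0,2):
0 0 0 0 0
0 0 0 0 0
0 0 0 0 0
0 0 0 0 0

Lights still on: 0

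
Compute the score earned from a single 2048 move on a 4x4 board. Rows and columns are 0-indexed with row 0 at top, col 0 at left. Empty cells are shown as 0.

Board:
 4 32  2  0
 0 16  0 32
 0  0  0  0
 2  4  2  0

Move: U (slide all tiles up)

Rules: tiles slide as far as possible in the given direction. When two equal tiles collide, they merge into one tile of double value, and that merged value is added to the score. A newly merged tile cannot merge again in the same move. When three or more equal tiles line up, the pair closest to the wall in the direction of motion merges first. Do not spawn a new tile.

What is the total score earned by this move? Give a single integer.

Answer: 4

Derivation:
Slide up:
col 0: [4, 0, 0, 2] -> [4, 2, 0, 0]  score +0 (running 0)
col 1: [32, 16, 0, 4] -> [32, 16, 4, 0]  score +0 (running 0)
col 2: [2, 0, 0, 2] -> [4, 0, 0, 0]  score +4 (running 4)
col 3: [0, 32, 0, 0] -> [32, 0, 0, 0]  score +0 (running 4)
Board after move:
 4 32  4 32
 2 16  0  0
 0  4  0  0
 0  0  0  0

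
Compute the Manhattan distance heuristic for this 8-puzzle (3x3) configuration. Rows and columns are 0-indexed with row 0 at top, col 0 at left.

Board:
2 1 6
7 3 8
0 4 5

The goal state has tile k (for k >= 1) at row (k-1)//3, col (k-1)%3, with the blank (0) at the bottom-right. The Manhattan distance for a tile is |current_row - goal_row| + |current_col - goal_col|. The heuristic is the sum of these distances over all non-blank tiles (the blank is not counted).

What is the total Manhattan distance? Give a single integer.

Answer: 12

Derivation:
Tile 2: (0,0)->(0,1) = 1
Tile 1: (0,1)->(0,0) = 1
Tile 6: (0,2)->(1,2) = 1
Tile 7: (1,0)->(2,0) = 1
Tile 3: (1,1)->(0,2) = 2
Tile 8: (1,2)->(2,1) = 2
Tile 4: (2,1)->(1,0) = 2
Tile 5: (2,2)->(1,1) = 2
Sum: 1 + 1 + 1 + 1 + 2 + 2 + 2 + 2 = 12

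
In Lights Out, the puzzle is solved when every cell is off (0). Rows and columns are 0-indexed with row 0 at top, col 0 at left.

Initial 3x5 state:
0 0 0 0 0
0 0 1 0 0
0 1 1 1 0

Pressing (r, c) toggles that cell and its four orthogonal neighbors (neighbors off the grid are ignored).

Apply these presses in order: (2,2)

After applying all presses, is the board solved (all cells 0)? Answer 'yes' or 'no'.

Answer: yes

Derivation:
After press 1 at (2,2):
0 0 0 0 0
0 0 0 0 0
0 0 0 0 0

Lights still on: 0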